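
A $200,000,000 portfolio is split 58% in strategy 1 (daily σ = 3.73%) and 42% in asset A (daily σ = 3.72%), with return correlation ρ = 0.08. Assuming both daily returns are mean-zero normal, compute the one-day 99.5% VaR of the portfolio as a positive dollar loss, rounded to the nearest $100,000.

σ_p² = 0.58²·3.73² + 0.42²·3.72² + 2·0.08·0.58·0.42·3.73·3.72 = 7.6622 (%²).
σ_p = √7.6622 = 2.768%.
At 99.5%, z = 2.576.
VaR = 2.576 × 2.768% = 7.130%; on $200,000,000 that is $14,260,000.

$14,300,000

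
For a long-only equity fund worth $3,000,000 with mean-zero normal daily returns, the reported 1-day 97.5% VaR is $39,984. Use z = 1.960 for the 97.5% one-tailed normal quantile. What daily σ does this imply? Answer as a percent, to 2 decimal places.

0.68%

VaR as a fraction: $39,984 / $3,000,000 = 1.333%.
σ = VaR / z = 1.333% / 1.960 = 0.680%.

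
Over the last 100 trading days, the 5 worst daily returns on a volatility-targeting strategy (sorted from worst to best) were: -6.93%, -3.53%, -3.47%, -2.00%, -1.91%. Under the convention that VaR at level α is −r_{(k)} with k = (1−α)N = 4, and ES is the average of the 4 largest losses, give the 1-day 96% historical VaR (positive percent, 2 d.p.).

k = 4; the 4th lowest return is -2.00%, so VaR = 2.00%.

2.00%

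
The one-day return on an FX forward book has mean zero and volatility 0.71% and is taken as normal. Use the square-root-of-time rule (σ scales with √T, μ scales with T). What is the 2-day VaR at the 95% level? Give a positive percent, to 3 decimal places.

At 95%, z = 1.645.
σ_{2d} = 0.71% × √2 = 1.004%.
VaR = 1.645 × 1.004% = 1.652%.

1.652%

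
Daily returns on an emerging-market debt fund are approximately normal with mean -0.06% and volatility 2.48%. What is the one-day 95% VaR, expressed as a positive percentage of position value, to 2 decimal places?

4.14%

At 95% one-sided, z = 1.645.
VaR = −μ + z·σ = −(-0.06%) + 1.645 × 2.48% = 4.140%.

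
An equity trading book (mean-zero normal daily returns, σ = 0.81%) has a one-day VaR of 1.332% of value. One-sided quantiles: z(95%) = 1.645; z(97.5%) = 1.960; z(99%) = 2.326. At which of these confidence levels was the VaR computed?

95%

Implied z = VaR/σ = 1.332 / 0.81 = 1.644.
This matches z(95%) = 1.645.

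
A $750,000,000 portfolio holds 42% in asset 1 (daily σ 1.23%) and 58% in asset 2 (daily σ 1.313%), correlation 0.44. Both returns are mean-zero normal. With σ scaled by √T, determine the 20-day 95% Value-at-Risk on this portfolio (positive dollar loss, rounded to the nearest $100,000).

σ_p = √(0.42²·1.23² + 0.58²·1.313² + 2·0.44·0.42·0.58·1.23·1.313) = 1.092%.
σ_{20d} = 1.092% × √20 = 4.884%.
z(95%) = 1.645.
VaR = 1.645 × 4.884% = 8.034%; on $750,000,000 that is $60,255,000.

$60,300,000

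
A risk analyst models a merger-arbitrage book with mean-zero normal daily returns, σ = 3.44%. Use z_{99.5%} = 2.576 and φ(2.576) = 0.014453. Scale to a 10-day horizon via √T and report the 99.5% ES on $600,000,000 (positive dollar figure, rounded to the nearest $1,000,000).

σ_{10d} = 3.44% × √10 = 10.878%.
ES multiplier = φ(z)/(1−α) = 0.014453/0.005 = 2.891.
ES = 10.878% × 2.891 = 31.448%; on $600,000,000: $188,688,000.

$189,000,000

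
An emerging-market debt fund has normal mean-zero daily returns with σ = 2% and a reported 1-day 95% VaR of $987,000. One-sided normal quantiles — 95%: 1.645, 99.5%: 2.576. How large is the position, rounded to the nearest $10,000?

$30,000,000

VaR as a fraction of value: z·σ = 1.645 × 2% = 3.29%.
Position = $987,000 / 0.0329 = $30,000,000.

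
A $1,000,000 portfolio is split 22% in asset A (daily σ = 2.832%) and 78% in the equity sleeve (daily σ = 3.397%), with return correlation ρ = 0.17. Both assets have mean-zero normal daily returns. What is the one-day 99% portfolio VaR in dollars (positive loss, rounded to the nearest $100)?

$65,700

σ_p² = 0.22²·2.832² + 0.78²·3.397² + 2·0.17·0.22·0.78·2.832·3.397 = 7.9702 (%²).
σ_p = √7.9702 = 2.823%.
At 99%, z = 2.326.
VaR = 2.326 × 2.823% = 6.566%; on $1,000,000 that is $65,660.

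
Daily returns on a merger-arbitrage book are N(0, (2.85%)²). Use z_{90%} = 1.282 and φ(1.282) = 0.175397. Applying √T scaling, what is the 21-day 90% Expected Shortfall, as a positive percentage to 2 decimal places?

σ_{21d} = 2.85% × √21 = 13.060%.
ES multiplier = φ(z)/(1−α) = 0.175397/0.1 = 1.754.
ES = 13.060% × 1.754 = 22.907%.

22.91%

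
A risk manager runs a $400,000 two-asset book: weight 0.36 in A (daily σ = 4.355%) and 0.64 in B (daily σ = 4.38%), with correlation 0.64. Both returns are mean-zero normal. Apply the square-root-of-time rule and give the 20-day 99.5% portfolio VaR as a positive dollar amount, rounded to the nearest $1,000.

$184,000

σ_p = √(0.36²·4.355² + 0.64²·4.38² + 2·0.64·0.36·0.64·4.355·4.38) = 3.993%.
σ_{20d} = 3.993% × √20 = 17.857%.
z(99.5%) = 2.576.
VaR = 2.576 × 17.857% = 46.000%; on $400,000 that is $184,000.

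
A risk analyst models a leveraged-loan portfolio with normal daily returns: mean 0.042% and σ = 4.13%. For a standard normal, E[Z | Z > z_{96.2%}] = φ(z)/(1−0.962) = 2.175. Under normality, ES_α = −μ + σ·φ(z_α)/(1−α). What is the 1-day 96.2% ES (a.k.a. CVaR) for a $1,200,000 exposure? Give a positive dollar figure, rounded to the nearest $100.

$107,300

ES = −(0.042%) + 4.13% × 2.175 = 8.941%.
On $1,200,000: 0.08941 × $1,200,000 = $107,292.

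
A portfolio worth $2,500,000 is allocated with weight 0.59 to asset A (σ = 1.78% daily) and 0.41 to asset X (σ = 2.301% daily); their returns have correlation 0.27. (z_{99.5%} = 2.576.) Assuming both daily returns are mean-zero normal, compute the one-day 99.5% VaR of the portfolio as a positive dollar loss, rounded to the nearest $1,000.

$102,000

σ_p² = 0.59²·1.78² + 0.41²·2.301² + 2·0.27·0.59·0.41·1.78·2.301 = 2.5280 (%²).
σ_p = √2.5280 = 1.590%.
VaR = 2.576 × 1.590% = 4.096%; on $2,500,000 that is $102,400.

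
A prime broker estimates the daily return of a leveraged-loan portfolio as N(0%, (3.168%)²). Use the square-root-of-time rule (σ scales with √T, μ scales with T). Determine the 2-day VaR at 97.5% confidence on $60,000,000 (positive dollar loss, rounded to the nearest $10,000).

At 97.5%, z = 1.960.
σ_{2d} = 3.168% × √2 = 4.480%.
VaR = 1.960 × 4.480% = 8.781%.
On $60,000,000: 0.08781 × $60,000,000 = $5,268,600.

$5,270,000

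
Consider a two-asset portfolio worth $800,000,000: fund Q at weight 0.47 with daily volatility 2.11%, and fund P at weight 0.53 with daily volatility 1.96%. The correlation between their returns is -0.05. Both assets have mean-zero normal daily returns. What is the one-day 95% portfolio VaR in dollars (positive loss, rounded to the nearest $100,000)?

$18,400,000

σ_p² = 0.47²·2.11² + 0.53²·1.96² + 2·-0.05·0.47·0.53·2.11·1.96 = 1.9596 (%²).
σ_p = √1.9596 = 1.400%.
At 95%, z = 1.645.
VaR = 1.645 × 1.400% = 2.303%; on $800,000,000 that is $18,424,000.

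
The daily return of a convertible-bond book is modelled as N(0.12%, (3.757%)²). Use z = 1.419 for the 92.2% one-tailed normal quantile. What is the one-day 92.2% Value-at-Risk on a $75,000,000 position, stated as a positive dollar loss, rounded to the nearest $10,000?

$3,910,000

VaR = −μ + z·σ = −(0.12%) + 1.419 × 3.757% = 5.211%.
On $75,000,000: 0.05211 × $75,000,000 = $3,908,250.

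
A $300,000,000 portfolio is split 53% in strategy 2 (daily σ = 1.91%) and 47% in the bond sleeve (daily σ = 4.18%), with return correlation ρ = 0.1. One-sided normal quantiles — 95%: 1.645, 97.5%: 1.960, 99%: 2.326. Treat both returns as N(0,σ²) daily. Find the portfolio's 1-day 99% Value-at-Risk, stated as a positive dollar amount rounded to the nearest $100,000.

σ_p² = 0.53²·1.91² + 0.47²·4.18² + 2·0.1·0.53·0.47·1.91·4.18 = 5.2822 (%²).
σ_p = √5.2822 = 2.298%.
VaR = 2.326 × 2.298% = 5.345%; on $300,000,000 that is $16,035,000.

$16,000,000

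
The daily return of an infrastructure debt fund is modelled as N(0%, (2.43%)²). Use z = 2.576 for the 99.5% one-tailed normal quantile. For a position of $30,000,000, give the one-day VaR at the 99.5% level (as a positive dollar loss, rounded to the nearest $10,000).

$1,880,000

VaR = z·σ = 2.576 × 2.43% = 6.260%.
On $30,000,000: 0.06260 × $30,000,000 = $1,878,000.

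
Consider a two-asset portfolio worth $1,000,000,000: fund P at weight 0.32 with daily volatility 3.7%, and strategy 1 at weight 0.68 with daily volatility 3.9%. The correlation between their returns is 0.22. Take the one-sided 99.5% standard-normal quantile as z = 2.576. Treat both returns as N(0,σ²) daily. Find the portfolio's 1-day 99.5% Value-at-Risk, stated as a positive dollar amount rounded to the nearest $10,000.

$80,710,000

σ_p² = 0.32²·3.7² + 0.68²·3.9² + 2·0.22·0.32·0.68·3.7·3.9 = 9.8165 (%²).
σ_p = √9.8165 = 3.133%.
VaR = 2.576 × 3.133% = 8.071%; on $1,000,000,000 that is $80,710,000.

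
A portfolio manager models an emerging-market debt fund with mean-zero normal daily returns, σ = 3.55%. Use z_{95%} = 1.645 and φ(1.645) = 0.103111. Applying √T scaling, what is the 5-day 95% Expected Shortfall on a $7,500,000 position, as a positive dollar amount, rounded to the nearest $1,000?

$1,228,000

σ_{5d} = 3.55% × √5 = 7.938%.
ES multiplier = φ(z)/(1−α) = 0.103111/0.05 = 2.062.
ES = 7.938% × 2.062 = 16.368%; on $7,500,000: $1,227,600.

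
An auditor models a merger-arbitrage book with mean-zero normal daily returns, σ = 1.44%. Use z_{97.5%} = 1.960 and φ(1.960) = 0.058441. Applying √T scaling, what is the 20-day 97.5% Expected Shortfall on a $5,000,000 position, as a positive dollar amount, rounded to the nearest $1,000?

$753,000

σ_{20d} = 1.44% × √20 = 6.440%.
ES multiplier = φ(z)/(1−α) = 0.058441/0.025 = 2.338.
ES = 6.440% × 2.338 = 15.057%; on $5,000,000: $752,850.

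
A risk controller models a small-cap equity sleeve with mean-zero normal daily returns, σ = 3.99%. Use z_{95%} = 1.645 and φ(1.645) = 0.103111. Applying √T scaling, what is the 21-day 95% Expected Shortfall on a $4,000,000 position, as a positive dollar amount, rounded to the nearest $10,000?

$1,510,000

σ_{21d} = 3.99% × √21 = 18.284%.
ES multiplier = φ(z)/(1−α) = 0.103111/0.05 = 2.062.
ES = 18.284% × 2.062 = 37.702%; on $4,000,000: $1,508,080.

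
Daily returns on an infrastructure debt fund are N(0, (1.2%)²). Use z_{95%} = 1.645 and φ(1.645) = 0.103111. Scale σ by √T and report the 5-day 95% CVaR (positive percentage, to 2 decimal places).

σ_{5d} = 1.2% × √5 = 2.683%.
ES multiplier = φ(z)/(1−α) = 0.103111/0.05 = 2.062.
ES = 2.683% × 2.062 = 5.532%.

5.53%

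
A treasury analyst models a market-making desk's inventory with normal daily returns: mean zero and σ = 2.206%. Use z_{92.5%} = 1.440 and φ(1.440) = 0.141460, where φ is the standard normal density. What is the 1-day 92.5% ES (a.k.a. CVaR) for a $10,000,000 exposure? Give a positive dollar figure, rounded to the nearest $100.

$416,100

Tail multiplier: φ(z)/(1−α) = 0.141460 / 0.075 = 1.886.
ES = 2.206% × 1.886 = 4.161%.
On $10,000,000: 0.04161 × $10,000,000 = $416,100.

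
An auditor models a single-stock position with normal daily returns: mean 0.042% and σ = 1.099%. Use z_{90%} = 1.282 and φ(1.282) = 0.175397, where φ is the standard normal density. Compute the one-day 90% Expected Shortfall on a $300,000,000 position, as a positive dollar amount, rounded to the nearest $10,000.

Tail multiplier: φ(z)/(1−α) = 0.175397 / 0.1 = 1.754.
ES = −(0.042%) + 1.099% × 1.754 = 1.886%.
On $300,000,000: 0.01886 × $300,000,000 = $5,658,000.

$5,660,000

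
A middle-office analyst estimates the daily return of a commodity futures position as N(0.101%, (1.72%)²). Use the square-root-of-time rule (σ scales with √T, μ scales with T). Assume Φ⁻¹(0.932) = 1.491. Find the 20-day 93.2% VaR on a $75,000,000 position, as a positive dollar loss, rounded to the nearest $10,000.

σ_{20d} = 1.72% × √20 = 7.692%; μ_{20d} = 20 × 0.101% = 2.020%.
VaR = −(2.020%) + 1.491 × 7.692% = 9.449%.
On $75,000,000: 0.09449 × $75,000,000 = $7,086,750.

$7,090,000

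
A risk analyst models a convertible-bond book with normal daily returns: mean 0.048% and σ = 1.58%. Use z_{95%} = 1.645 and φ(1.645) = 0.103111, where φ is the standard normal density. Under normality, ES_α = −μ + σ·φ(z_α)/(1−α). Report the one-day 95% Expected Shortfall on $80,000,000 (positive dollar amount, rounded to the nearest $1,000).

$2,568,000

Tail multiplier: φ(z)/(1−α) = 0.103111 / 0.05 = 2.062.
ES = −(0.048%) + 1.58% × 2.062 = 3.210%.
On $80,000,000: 0.03210 × $80,000,000 = $2,568,000.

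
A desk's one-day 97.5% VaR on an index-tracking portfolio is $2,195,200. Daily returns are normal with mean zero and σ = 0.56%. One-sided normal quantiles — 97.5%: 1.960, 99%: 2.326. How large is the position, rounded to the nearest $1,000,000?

VaR as a fraction of value: z·σ = 1.960 × 0.56% = 1.0976%.
Position = $2,195,200 / 0.010976 = $200,000,000.

$200,000,000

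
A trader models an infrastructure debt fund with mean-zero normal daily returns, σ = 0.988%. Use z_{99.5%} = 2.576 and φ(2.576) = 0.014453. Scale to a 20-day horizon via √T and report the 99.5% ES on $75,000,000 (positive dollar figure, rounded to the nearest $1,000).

$9,579,000

σ_{20d} = 0.988% × √20 = 4.418%.
ES multiplier = φ(z)/(1−α) = 0.014453/0.005 = 2.891.
ES = 4.418% × 2.891 = 12.772%; on $75,000,000: $9,579,000.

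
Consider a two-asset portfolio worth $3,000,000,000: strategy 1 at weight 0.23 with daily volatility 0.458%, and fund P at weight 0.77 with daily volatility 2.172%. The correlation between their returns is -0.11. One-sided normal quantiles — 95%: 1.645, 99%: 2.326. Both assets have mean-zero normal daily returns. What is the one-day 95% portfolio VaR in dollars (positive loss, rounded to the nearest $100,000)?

σ_p² = 0.23²·0.458² + 0.77²·2.172² + 2·-0.11·0.23·0.77·0.458·2.172 = 2.7694 (%²).
σ_p = √2.7694 = 1.664%.
VaR = 1.645 × 1.664% = 2.737%; on $3,000,000,000 that is $82,110,000.

$82,100,000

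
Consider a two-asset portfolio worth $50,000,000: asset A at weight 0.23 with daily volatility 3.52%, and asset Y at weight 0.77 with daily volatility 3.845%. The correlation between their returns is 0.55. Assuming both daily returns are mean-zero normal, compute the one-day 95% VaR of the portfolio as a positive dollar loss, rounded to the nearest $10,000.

σ_p² = 0.23²·3.52² + 0.77²·3.845² + 2·0.55·0.23·0.77·3.52·3.845 = 12.0575 (%²).
σ_p = √12.0575 = 3.472%.
At 95%, z = 1.645.
VaR = 1.645 × 3.472% = 5.711%; on $50,000,000 that is $2,855,500.

$2,860,000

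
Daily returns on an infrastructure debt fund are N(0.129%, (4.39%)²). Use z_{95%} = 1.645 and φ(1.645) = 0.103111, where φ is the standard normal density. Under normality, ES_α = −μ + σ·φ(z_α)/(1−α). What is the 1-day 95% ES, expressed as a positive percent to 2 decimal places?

8.92%

Tail multiplier: φ(z)/(1−α) = 0.103111 / 0.05 = 2.062.
ES = −(0.129%) + 4.39% × 2.062 = 8.923%.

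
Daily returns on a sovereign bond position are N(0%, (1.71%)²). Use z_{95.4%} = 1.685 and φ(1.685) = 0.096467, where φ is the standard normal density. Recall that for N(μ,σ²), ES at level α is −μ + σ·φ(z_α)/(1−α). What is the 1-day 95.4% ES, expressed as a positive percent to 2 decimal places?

Tail multiplier: φ(z)/(1−α) = 0.096467 / 0.046 = 2.097.
ES = 1.71% × 2.097 = 3.586%.

3.59%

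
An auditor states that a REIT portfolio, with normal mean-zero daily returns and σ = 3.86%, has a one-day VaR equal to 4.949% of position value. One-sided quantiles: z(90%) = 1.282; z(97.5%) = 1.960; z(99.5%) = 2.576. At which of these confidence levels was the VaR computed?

90%

Implied z = VaR/σ = 4.949 / 3.86 = 1.282.
This matches z(90%) = 1.282.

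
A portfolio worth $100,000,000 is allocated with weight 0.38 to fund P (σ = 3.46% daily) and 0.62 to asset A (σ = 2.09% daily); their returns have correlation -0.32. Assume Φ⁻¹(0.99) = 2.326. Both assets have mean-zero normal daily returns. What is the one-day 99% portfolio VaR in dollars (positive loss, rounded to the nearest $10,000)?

σ_p² = 0.38²·3.46² + 0.62²·2.09² + 2·-0.32·0.38·0.62·3.46·2.09 = 2.3174 (%²).
σ_p = √2.3174 = 1.522%.
VaR = 2.326 × 1.522% = 3.540%; on $100,000,000 that is $3,540,000.

$3,540,000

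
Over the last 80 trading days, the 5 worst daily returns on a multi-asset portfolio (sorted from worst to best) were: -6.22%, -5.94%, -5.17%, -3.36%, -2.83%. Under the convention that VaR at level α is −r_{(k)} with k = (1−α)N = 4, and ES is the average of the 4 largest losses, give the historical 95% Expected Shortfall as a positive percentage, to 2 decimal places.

The 4 worst returns sum to -20.69%.
ES = −(-20.69%) / 4 = 5.1725% ≈ 5.17%.

5.17%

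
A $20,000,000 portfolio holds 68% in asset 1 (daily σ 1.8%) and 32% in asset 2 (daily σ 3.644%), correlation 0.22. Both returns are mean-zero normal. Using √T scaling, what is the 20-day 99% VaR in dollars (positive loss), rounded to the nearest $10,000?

$3,880,000

σ_p = √(0.68²·1.8² + 0.32²·3.644² + 2·0.22·0.68·0.32·1.8·3.644) = 1.867%.
σ_{20d} = 1.867% × √20 = 8.349%.
z(99%) = 2.326.
VaR = 2.326 × 8.349% = 19.420%; on $20,000,000 that is $3,884,000.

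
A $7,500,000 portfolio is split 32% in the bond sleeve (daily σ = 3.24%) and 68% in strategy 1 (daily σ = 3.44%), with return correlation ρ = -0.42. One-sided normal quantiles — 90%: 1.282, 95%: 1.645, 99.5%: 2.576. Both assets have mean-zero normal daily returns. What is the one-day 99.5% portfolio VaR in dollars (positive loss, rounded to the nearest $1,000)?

σ_p² = 0.32²·3.24² + 0.68²·3.44² + 2·-0.42·0.32·0.68·3.24·3.44 = 4.5096 (%²).
σ_p = √4.5096 = 2.124%.
VaR = 2.576 × 2.124% = 5.471%; on $7,500,000 that is $410,325.

$410,000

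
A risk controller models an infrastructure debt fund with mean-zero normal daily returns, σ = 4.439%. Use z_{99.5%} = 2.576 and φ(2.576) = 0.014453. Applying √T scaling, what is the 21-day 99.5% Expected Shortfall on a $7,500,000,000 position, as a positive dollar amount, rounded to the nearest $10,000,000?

$4,410,000,000

σ_{21d} = 4.439% × √21 = 20.342%.
ES multiplier = φ(z)/(1−α) = 0.014453/0.005 = 2.891.
ES = 20.342% × 2.891 = 58.809%; on $7,500,000,000: $4,410,675,000.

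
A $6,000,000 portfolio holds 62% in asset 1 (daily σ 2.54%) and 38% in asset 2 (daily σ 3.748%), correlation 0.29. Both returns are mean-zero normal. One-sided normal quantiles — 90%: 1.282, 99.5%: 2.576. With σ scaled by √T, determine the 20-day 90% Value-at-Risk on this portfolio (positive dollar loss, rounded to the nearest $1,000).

$829,000

σ_p = √(0.62²·2.54² + 0.38²·3.748² + 2·0.29·0.62·0.38·2.54·3.748) = 2.410%.
σ_{20d} = 2.410% × √20 = 10.778%.
VaR = 1.282 × 10.778% = 13.817%; on $6,000,000 that is $829,020.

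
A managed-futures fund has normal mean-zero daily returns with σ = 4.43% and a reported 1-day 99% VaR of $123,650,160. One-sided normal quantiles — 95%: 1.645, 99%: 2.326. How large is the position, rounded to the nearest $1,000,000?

$1,200,000,000

VaR as a fraction of value: z·σ = 2.326 × 4.43% = 10.3042%.
Position = $123,650,160 / 0.103042 = $1,200,000,000.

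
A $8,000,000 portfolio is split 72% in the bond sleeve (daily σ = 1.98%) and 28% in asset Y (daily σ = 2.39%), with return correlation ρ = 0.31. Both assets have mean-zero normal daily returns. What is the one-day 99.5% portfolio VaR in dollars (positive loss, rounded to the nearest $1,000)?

σ_p² = 0.72²·1.98² + 0.28²·2.39² + 2·0.31·0.72·0.28·1.98·2.39 = 3.0717 (%²).
σ_p = √3.0717 = 1.753%.
At 99.5%, z = 2.576.
VaR = 2.576 × 1.753% = 4.516%; on $8,000,000 that is $361,280.

$361,000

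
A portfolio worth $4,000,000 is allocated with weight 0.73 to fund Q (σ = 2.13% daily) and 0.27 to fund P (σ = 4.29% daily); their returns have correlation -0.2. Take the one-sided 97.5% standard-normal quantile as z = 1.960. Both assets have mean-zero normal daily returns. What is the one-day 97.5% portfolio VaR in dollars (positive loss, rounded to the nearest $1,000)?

$137,000

σ_p² = 0.73²·2.13² + 0.27²·4.29² + 2·-0.2·0.73·0.27·2.13·4.29 = 3.0390 (%²).
σ_p = √3.0390 = 1.743%.
VaR = 1.960 × 1.743% = 3.416%; on $4,000,000 that is $136,640.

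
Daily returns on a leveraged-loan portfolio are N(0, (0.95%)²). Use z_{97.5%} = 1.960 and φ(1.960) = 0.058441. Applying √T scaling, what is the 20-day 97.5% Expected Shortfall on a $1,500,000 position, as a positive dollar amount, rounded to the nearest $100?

σ_{20d} = 0.95% × √20 = 4.249%.
ES multiplier = φ(z)/(1−α) = 0.058441/0.025 = 2.338.
ES = 4.249% × 2.338 = 9.934%; on $1,500,000: $149,010.

$149,000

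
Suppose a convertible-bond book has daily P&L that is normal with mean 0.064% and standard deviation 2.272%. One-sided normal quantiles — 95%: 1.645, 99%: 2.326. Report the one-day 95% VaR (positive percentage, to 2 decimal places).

VaR = −μ + z·σ = −(0.064%) + 1.645 × 2.272% = 3.673%.

3.67%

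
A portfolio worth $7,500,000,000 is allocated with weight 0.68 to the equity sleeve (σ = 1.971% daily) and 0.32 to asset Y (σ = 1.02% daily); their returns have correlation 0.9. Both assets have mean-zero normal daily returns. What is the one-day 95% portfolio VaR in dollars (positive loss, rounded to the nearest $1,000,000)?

$202,000,000

σ_p² = 0.68²·1.971² + 0.32²·1.02² + 2·0.9·0.68·0.32·1.971·1.02 = 2.6903 (%²).
σ_p = √2.6903 = 1.640%.
At 95%, z = 1.645.
VaR = 1.645 × 1.640% = 2.698%; on $7,500,000,000 that is $202,350,000.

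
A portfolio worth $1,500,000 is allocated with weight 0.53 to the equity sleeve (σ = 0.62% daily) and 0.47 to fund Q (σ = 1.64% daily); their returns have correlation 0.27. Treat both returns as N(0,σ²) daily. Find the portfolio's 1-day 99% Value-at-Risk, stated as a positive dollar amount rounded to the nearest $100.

σ_p² = 0.53²·0.62² + 0.47²·1.64² + 2·0.27·0.53·0.47·0.62·1.64 = 0.8389 (%²).
σ_p = √0.8389 = 0.916%.
At 99%, z = 2.326.
VaR = 2.326 × 0.916% = 2.131%; on $1,500,000 that is $31,965.

$32,000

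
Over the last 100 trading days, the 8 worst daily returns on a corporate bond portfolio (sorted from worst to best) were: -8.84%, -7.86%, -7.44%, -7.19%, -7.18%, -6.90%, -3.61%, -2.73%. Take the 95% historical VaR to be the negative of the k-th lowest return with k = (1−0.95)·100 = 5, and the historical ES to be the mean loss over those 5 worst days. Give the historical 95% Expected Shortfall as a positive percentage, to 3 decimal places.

7.702%

The 5 worst returns sum to -38.51%.
ES = −(-38.51%) / 5 = 7.702%.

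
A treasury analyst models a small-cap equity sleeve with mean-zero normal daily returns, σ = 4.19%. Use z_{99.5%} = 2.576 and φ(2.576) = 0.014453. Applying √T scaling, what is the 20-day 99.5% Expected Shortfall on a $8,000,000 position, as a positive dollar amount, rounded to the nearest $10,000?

$4,330,000

σ_{20d} = 4.19% × √20 = 18.738%.
ES multiplier = φ(z)/(1−α) = 0.014453/0.005 = 2.891.
ES = 18.738% × 2.891 = 54.172%; on $8,000,000: $4,333,760.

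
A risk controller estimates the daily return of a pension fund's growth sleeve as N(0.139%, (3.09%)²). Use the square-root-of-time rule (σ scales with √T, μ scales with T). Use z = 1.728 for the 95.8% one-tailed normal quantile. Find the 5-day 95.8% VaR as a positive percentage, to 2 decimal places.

σ_{5d} = 3.09% × √5 = 6.909%; μ_{5d} = 5 × 0.139% = 0.695%.
VaR = −(0.695%) + 1.728 × 6.909% = 11.244%.

11.24%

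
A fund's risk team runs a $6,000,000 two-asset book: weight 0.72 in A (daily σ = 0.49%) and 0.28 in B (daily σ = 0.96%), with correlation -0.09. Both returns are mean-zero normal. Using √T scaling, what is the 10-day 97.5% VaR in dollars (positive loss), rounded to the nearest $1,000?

σ_p = √(0.72²·0.49² + 0.28²·0.96² + 2·-0.09·0.72·0.28·0.49·0.96) = 0.424%.
σ_{10d} = 0.424% × √10 = 1.341%.
z(97.5%) = 1.960.
VaR = 1.960 × 1.341% = 2.628%; on $6,000,000 that is $157,680.

$158,000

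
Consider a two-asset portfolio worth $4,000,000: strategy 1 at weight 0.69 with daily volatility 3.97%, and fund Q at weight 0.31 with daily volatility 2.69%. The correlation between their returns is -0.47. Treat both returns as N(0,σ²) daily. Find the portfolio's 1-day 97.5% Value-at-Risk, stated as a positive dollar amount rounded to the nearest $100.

σ_p² = 0.69²·3.97² + 0.31²·2.69² + 2·-0.47·0.69·0.31·3.97·2.69 = 6.0519 (%²).
σ_p = √6.0519 = 2.460%.
At 97.5%, z = 1.960.
VaR = 1.960 × 2.460% = 4.822%; on $4,000,000 that is $192,880.

$192,900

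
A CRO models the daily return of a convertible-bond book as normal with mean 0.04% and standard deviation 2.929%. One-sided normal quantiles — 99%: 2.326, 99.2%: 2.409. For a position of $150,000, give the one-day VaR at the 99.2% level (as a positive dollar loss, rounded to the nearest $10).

VaR = −μ + z·σ = −(0.04%) + 2.409 × 2.929% = 7.016%.
On $150,000: 0.07016 × $150,000 = $10,524.

$10,520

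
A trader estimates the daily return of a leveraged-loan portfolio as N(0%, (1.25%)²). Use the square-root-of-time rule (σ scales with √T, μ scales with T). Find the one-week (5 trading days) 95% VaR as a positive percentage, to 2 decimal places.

4.60%

At 95%, z = 1.645.
σ_{5d} = 1.25% × √5 = 2.795%.
VaR = 1.645 × 2.795% = 4.598%.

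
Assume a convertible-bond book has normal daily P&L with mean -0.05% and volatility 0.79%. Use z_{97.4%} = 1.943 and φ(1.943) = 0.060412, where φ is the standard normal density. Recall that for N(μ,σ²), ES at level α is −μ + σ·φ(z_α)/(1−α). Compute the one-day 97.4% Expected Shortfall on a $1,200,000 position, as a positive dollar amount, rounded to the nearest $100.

$22,600

Tail multiplier: φ(z)/(1−α) = 0.060412 / 0.026 = 2.324.
ES = −(-0.05%) + 0.79% × 2.324 = 1.886%.
On $1,200,000: 0.01886 × $1,200,000 = $22,632.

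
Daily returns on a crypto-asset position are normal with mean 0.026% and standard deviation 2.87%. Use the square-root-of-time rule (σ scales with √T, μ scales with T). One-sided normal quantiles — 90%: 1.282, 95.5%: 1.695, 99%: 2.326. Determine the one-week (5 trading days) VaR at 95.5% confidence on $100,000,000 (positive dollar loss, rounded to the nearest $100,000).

$10,700,000

σ_{5d} = 2.87% × √5 = 6.418%; μ_{5d} = 5 × 0.026% = 0.130%.
VaR = −(0.130%) + 1.695 × 6.418% = 10.749%.
On $100,000,000: 0.10749 × $100,000,000 = $10,749,000.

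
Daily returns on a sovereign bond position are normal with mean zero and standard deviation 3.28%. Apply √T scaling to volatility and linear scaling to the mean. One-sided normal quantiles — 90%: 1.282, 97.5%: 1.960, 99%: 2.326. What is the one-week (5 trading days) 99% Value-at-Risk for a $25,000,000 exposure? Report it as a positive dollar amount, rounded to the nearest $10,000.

$4,260,000

σ_{5d} = 3.28% × √5 = 7.334%.
VaR = 2.326 × 7.334% = 17.059%.
On $25,000,000: 0.17059 × $25,000,000 = $4,264,750.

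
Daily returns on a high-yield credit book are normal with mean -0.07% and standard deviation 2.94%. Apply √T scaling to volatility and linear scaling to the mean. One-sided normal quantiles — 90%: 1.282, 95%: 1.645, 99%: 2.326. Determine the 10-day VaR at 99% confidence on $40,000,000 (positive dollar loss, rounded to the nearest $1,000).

$8,930,000

σ_{10d} = 2.94% × √10 = 9.297%; μ_{10d} = 10 × -0.07% = -0.700%.
VaR = −(-0.700%) + 2.326 × 9.297% = 22.325%.
On $40,000,000: 0.22325 × $40,000,000 = $8,930,000.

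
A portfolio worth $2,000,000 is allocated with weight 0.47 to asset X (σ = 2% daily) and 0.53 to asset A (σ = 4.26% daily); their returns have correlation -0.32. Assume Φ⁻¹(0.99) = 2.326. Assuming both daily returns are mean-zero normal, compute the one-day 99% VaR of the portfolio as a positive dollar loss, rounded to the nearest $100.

σ_p² = 0.47²·2² + 0.53²·4.26² + 2·-0.32·0.47·0.53·2·4.26 = 4.6230 (%²).
σ_p = √4.6230 = 2.150%.
VaR = 2.326 × 2.150% = 5.001%; on $2,000,000 that is $100,020.

$100,000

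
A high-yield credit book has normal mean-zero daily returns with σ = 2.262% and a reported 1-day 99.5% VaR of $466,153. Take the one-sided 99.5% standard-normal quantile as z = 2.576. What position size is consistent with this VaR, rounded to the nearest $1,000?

$8,000,000

VaR as a fraction of value: z·σ = 2.576 × 2.262% = 5.82691%.
Position = $466,153 / 0.0582691 = $8,000,001.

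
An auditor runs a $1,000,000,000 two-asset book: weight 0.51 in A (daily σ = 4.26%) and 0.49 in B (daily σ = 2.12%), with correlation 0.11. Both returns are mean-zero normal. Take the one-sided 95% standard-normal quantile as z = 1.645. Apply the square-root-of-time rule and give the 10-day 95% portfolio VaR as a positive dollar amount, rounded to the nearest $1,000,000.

$131,000,000

σ_p = √(0.51²·4.26² + 0.49²·2.12² + 2·0.11·0.51·0.49·4.26·2.12) = 2.509%.
σ_{10d} = 2.509% × √10 = 7.934%.
VaR = 1.645 × 7.934% = 13.051%; on $1,000,000,000 that is $130,510,000.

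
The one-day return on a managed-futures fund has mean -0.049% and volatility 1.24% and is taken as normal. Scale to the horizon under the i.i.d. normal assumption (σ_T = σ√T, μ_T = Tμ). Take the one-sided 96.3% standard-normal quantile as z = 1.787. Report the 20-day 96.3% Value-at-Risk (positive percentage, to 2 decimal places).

σ_{20d} = 1.24% × √20 = 5.545%; μ_{20d} = 20 × -0.049% = -0.980%.
VaR = −(-0.980%) + 1.787 × 5.545% = 10.889%.

10.89%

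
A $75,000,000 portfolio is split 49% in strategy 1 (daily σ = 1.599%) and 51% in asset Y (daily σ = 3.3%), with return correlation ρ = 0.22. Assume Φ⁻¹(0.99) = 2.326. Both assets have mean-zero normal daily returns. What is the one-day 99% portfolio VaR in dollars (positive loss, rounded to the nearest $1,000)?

σ_p² = 0.49²·1.599² + 0.51²·3.3² + 2·0.22·0.49·0.51·1.599·3.3 = 4.0266 (%²).
σ_p = √4.0266 = 2.007%.
VaR = 2.326 × 2.007% = 4.668%; on $75,000,000 that is $3,501,000.

$3,501,000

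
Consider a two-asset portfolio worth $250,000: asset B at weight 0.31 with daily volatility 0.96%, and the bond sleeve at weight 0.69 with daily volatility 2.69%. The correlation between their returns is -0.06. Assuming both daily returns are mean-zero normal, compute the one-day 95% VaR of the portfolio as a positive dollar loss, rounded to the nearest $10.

σ_p² = 0.31²·0.96² + 0.69²·2.69² + 2·-0.06·0.31·0.69·0.96·2.69 = 3.4674 (%²).
σ_p = √3.4674 = 1.862%.
At 95%, z = 1.645.
VaR = 1.645 × 1.862% = 3.063%; on $250,000 that is $7,658.

$7,660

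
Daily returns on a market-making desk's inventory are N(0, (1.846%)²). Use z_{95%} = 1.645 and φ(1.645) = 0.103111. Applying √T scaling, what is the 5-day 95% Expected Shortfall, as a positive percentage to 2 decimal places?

σ_{5d} = 1.846% × √5 = 4.128%.
ES multiplier = φ(z)/(1−α) = 0.103111/0.05 = 2.062.
ES = 4.128% × 2.062 = 8.512%.

8.51%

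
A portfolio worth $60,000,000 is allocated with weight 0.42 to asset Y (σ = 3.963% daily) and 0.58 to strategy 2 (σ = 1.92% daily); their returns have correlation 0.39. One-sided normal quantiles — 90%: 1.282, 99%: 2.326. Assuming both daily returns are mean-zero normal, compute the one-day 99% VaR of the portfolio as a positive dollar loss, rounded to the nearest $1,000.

$3,260,000

σ_p² = 0.42²·3.963² + 0.58²·1.92² + 2·0.39·0.42·0.58·3.963·1.92 = 5.4563 (%²).
σ_p = √5.4563 = 2.336%.
VaR = 2.326 × 2.336% = 5.434%; on $60,000,000 that is $3,260,400.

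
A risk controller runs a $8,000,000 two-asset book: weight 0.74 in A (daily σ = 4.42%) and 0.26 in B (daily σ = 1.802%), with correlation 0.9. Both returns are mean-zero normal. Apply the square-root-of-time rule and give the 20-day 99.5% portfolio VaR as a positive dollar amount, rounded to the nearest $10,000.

σ_p = √(0.74²·4.42² + 0.26²·1.802² + 2·0.9·0.74·0.26·4.42·1.802) = 3.698%.
σ_{20d} = 3.698% × √20 = 16.538%.
z(99.5%) = 2.576.
VaR = 2.576 × 16.538% = 42.602%; on $8,000,000 that is $3,408,160.

$3,410,000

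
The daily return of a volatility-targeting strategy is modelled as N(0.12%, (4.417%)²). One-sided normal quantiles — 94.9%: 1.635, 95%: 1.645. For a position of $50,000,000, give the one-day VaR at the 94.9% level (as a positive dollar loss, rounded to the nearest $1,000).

VaR = −μ + z·σ = −(0.12%) + 1.635 × 4.417% = 7.102%.
On $50,000,000: 0.07102 × $50,000,000 = $3,551,000.

$3,551,000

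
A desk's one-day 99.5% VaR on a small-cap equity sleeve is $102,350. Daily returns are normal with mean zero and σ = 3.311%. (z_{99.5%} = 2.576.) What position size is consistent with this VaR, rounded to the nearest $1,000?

VaR as a fraction of value: z·σ = 2.576 × 3.311% = 8.52914%.
Position = $102,350 / 0.0852914 = $1,200,004.

$1,200,000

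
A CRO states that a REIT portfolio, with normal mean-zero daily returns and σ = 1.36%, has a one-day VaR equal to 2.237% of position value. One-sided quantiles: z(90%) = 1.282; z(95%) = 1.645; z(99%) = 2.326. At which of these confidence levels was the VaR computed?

95%

Implied z = VaR/σ = 2.237 / 1.36 = 1.645.
This matches z(95%) = 1.645.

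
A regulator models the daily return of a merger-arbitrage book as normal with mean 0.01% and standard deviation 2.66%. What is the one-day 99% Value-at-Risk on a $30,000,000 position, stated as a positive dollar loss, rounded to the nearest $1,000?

At 99% one-sided, z = 2.326.
VaR = −μ + z·σ = −(0.01%) + 2.326 × 2.66% = 6.177%.
On $30,000,000: 0.06177 × $30,000,000 = $1,853,100.

$1,853,000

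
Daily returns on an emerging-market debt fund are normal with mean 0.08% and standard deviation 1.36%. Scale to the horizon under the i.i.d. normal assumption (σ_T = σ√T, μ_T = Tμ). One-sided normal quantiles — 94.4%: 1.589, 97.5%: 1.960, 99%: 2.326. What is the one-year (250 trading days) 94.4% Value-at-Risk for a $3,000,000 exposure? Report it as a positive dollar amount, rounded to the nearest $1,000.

$425,000

σ_{250d} = 1.36% × √250 = 21.503%; μ_{250d} = 250 × 0.08% = 20.000%.
VaR = −(20.000%) + 1.589 × 21.503% = 14.168%.
On $3,000,000: 0.14168 × $3,000,000 = $425,040.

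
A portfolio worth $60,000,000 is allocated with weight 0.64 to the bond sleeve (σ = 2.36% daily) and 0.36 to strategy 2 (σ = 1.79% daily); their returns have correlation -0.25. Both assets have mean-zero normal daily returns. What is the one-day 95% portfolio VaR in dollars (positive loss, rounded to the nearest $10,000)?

σ_p² = 0.64²·2.36² + 0.36²·1.79² + 2·-0.25·0.64·0.36·2.36·1.79 = 2.2099 (%²).
σ_p = √2.2099 = 1.487%.
At 95%, z = 1.645.
VaR = 1.645 × 1.487% = 2.446%; on $60,000,000 that is $1,467,600.

$1,470,000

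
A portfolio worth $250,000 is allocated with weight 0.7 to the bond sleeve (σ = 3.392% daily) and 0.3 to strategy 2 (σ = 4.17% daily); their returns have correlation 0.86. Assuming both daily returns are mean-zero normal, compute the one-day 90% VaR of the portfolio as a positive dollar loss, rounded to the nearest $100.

$11,200

σ_p² = 0.7²·3.392² + 0.3²·4.17² + 2·0.86·0.7·0.3·3.392·4.17 = 12.3118 (%²).
σ_p = √12.3118 = 3.509%.
At 90%, z = 1.282.
VaR = 1.282 × 3.509% = 4.499%; on $250,000 that is $11,247.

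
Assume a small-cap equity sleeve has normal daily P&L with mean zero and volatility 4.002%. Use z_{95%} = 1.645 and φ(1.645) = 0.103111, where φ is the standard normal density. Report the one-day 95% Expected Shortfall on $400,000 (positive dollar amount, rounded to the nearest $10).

$33,010

Tail multiplier: φ(z)/(1−α) = 0.103111 / 0.05 = 2.062.
ES = 4.002% × 2.062 = 8.252%.
On $400,000: 0.08252 × $400,000 = $33,008.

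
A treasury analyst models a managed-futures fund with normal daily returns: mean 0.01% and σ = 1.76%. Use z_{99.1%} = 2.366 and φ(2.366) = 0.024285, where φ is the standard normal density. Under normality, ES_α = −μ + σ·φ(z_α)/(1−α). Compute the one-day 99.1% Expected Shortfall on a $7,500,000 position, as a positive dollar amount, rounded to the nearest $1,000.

Tail multiplier: φ(z)/(1−α) = 0.024285 / 0.009 = 2.698.
ES = −(0.01%) + 1.76% × 2.698 = 4.738%.
On $7,500,000: 0.04738 × $7,500,000 = $355,350.

$355,000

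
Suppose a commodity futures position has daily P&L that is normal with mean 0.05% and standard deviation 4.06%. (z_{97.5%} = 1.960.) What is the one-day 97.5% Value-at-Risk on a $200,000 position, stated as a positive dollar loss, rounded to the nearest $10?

$15,820

VaR = −μ + z·σ = −(0.05%) + 1.960 × 4.06% = 7.908%.
On $200,000: 0.07908 × $200,000 = $15,816.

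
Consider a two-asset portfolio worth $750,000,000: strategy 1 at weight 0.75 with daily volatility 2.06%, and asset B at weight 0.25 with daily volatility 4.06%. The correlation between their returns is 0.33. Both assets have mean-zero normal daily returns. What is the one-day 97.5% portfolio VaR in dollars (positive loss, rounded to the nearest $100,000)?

σ_p² = 0.75²·2.06² + 0.25²·4.06² + 2·0.33·0.75·0.25·2.06·4.06 = 4.4522 (%²).
σ_p = √4.4522 = 2.110%.
At 97.5%, z = 1.960.
VaR = 1.960 × 2.110% = 4.136%; on $750,000,000 that is $31,020,000.

$31,000,000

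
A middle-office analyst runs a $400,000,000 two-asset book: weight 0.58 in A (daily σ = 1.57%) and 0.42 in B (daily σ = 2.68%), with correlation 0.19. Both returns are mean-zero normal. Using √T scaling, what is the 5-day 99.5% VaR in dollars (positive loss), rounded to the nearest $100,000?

σ_p = √(0.58²·1.57² + 0.42²·2.68² + 2·0.19·0.58·0.42·1.57·2.68) = 1.577%.
σ_{5d} = 1.577% × √5 = 3.526%.
z(99.5%) = 2.576.
VaR = 2.576 × 3.526% = 9.083%; on $400,000,000 that is $36,332,000.

$36,300,000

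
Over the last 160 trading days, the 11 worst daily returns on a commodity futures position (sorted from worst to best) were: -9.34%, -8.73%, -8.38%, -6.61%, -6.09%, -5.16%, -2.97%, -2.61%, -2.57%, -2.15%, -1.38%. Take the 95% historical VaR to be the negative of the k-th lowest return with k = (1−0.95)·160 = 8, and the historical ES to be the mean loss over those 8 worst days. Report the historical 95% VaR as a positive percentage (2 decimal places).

k = 8; the 8th lowest return is -2.61%, so VaR = 2.61%.

2.61%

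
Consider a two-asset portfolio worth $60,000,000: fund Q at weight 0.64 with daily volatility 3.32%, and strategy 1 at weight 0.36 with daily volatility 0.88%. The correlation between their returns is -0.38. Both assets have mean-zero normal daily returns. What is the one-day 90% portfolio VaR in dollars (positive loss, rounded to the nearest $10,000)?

$1,560,000

σ_p² = 0.64²·3.32² + 0.36²·0.88² + 2·-0.38·0.64·0.36·3.32·0.88 = 4.1036 (%²).
σ_p = √4.1036 = 2.026%.
At 90%, z = 1.282.
VaR = 1.282 × 2.026% = 2.597%; on $60,000,000 that is $1,558,200.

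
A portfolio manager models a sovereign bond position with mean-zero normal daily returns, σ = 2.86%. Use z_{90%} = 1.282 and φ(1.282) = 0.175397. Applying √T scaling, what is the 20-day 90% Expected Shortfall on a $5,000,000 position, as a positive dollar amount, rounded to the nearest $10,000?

σ_{20d} = 2.86% × √20 = 12.790%.
ES multiplier = φ(z)/(1−α) = 0.175397/0.1 = 1.754.
ES = 12.790% × 1.754 = 22.434%; on $5,000,000: $1,121,700.

$1,120,000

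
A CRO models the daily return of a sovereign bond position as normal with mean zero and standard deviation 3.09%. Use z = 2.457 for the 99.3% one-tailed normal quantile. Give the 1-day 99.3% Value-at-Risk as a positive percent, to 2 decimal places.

7.59%

VaR = z·σ = 2.457 × 3.09% = 7.592%.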